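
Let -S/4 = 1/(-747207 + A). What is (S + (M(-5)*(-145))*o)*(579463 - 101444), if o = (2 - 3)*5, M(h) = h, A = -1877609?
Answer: -1137082676572481/656204 ≈ -1.7328e+9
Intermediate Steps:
o = -5 (o = -1*5 = -5)
S = 1/656204 (S = -4/(-747207 - 1877609) = -4/(-2624816) = -4*(-1/2624816) = 1/656204 ≈ 1.5239e-6)
(S + (M(-5)*(-145))*o)*(579463 - 101444) = (1/656204 - 5*(-145)*(-5))*(579463 - 101444) = (1/656204 + 725*(-5))*478019 = (1/656204 - 3625)*478019 = -2378739499/656204*478019 = -1137082676572481/656204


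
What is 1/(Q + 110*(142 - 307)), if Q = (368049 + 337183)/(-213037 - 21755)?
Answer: -29349/532772504 ≈ -5.5087e-5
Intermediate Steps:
Q = -88154/29349 (Q = 705232/(-234792) = 705232*(-1/234792) = -88154/29349 ≈ -3.0036)
1/(Q + 110*(142 - 307)) = 1/(-88154/29349 + 110*(142 - 307)) = 1/(-88154/29349 + 110*(-165)) = 1/(-88154/29349 - 18150) = 1/(-532772504/29349) = -29349/532772504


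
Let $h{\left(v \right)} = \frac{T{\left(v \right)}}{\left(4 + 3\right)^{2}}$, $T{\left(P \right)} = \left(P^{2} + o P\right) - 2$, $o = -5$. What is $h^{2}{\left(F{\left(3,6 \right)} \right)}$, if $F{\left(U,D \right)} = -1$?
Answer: $\frac{16}{2401} \approx 0.0066639$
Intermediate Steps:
$T{\left(P \right)} = -2 + P^{2} - 5 P$ ($T{\left(P \right)} = \left(P^{2} - 5 P\right) - 2 = -2 + P^{2} - 5 P$)
$h{\left(v \right)} = - \frac{2}{49} - \frac{5 v}{49} + \frac{v^{2}}{49}$ ($h{\left(v \right)} = \frac{-2 + v^{2} - 5 v}{\left(4 + 3\right)^{2}} = \frac{-2 + v^{2} - 5 v}{7^{2}} = \frac{-2 + v^{2} - 5 v}{49} = \left(-2 + v^{2} - 5 v\right) \frac{1}{49} = - \frac{2}{49} - \frac{5 v}{49} + \frac{v^{2}}{49}$)
$h^{2}{\left(F{\left(3,6 \right)} \right)} = \left(- \frac{2}{49} - - \frac{5}{49} + \frac{\left(-1\right)^{2}}{49}\right)^{2} = \left(- \frac{2}{49} + \frac{5}{49} + \frac{1}{49} \cdot 1\right)^{2} = \left(- \frac{2}{49} + \frac{5}{49} + \frac{1}{49}\right)^{2} = \left(\frac{4}{49}\right)^{2} = \frac{16}{2401}$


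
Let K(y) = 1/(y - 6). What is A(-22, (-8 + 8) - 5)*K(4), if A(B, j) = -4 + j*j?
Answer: -21/2 ≈ -10.500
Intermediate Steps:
K(y) = 1/(-6 + y)
A(B, j) = -4 + j²
A(-22, (-8 + 8) - 5)*K(4) = (-4 + ((-8 + 8) - 5)²)/(-6 + 4) = (-4 + (0 - 5)²)/(-2) = (-4 + (-5)²)*(-½) = (-4 + 25)*(-½) = 21*(-½) = -21/2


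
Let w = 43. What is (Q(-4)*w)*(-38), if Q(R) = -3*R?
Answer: -19608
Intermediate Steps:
(Q(-4)*w)*(-38) = (-3*(-4)*43)*(-38) = (12*43)*(-38) = 516*(-38) = -19608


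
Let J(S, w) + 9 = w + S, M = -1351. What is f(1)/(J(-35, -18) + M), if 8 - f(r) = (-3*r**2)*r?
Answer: -11/1413 ≈ -0.0077849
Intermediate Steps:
f(r) = 8 + 3*r**3 (f(r) = 8 - (-3*r**2)*r = 8 - (-3)*r**3 = 8 + 3*r**3)
J(S, w) = -9 + S + w (J(S, w) = -9 + (w + S) = -9 + (S + w) = -9 + S + w)
f(1)/(J(-35, -18) + M) = (8 + 3*1**3)/((-9 - 35 - 18) - 1351) = (8 + 3*1)/(-62 - 1351) = (8 + 3)/(-1413) = -1/1413*11 = -11/1413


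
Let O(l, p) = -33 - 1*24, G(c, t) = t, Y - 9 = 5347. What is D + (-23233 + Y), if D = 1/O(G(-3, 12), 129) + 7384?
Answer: -598102/57 ≈ -10493.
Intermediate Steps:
Y = 5356 (Y = 9 + 5347 = 5356)
O(l, p) = -57 (O(l, p) = -33 - 24 = -57)
D = 420887/57 (D = 1/(-57) + 7384 = -1/57 + 7384 = 420887/57 ≈ 7384.0)
D + (-23233 + Y) = 420887/57 + (-23233 + 5356) = 420887/57 - 17877 = -598102/57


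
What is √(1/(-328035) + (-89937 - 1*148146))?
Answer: I*√25619388149659710/328035 ≈ 487.94*I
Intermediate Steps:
√(1/(-328035) + (-89937 - 1*148146)) = √(-1/328035 + (-89937 - 148146)) = √(-1/328035 - 238083) = √(-78099556906/328035) = I*√25619388149659710/328035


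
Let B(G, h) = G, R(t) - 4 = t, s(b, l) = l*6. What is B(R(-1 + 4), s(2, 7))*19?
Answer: 133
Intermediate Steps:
s(b, l) = 6*l
R(t) = 4 + t
B(R(-1 + 4), s(2, 7))*19 = (4 + (-1 + 4))*19 = (4 + 3)*19 = 7*19 = 133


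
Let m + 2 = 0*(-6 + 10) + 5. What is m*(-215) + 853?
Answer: 208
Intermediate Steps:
m = 3 (m = -2 + (0*(-6 + 10) + 5) = -2 + (0*4 + 5) = -2 + (0 + 5) = -2 + 5 = 3)
m*(-215) + 853 = 3*(-215) + 853 = -645 + 853 = 208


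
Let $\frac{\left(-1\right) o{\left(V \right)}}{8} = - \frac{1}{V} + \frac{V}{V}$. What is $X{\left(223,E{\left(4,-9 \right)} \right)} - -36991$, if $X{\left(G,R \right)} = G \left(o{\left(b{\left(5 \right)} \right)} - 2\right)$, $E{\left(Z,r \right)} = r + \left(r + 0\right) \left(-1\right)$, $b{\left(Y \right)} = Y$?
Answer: $\frac{175589}{5} \approx 35118.0$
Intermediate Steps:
$o{\left(V \right)} = -8 + \frac{8}{V}$ ($o{\left(V \right)} = - 8 \left(- \frac{1}{V} + \frac{V}{V}\right) = - 8 \left(- \frac{1}{V} + 1\right) = - 8 \left(1 - \frac{1}{V}\right) = -8 + \frac{8}{V}$)
$E{\left(Z,r \right)} = 0$ ($E{\left(Z,r \right)} = r + r \left(-1\right) = r - r = 0$)
$X{\left(G,R \right)} = - \frac{42 G}{5}$ ($X{\left(G,R \right)} = G \left(\left(-8 + \frac{8}{5}\right) - 2\right) = G \left(- \frac{32}{5} - 2\right) = G \left(- \frac{42}{5}\right) = - \frac{42 G}{5}$)
$X{\left(223,E{\left(4,-9 \right)} \right)} - -36991 = \left(- \frac{42}{5}\right) 223 - -36991 = - \frac{9366}{5} + 36991 = \frac{175589}{5}$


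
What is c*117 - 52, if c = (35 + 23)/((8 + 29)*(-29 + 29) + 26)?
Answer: 209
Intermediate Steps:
c = 29/13 (c = 58/(37*0 + 26) = 58/(0 + 26) = 58/26 = 58*(1/26) = 29/13 ≈ 2.2308)
c*117 - 52 = (29/13)*117 - 52 = 261 - 52 = 209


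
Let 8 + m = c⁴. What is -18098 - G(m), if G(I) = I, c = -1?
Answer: -18091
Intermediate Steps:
m = -7 (m = -8 + (-1)⁴ = -8 + 1 = -7)
-18098 - G(m) = -18098 - 1*(-7) = -18098 + 7 = -18091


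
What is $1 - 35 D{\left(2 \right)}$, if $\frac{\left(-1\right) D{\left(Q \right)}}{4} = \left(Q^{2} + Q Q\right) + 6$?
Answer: $1961$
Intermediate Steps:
$D{\left(Q \right)} = -24 - 8 Q^{2}$ ($D{\left(Q \right)} = - 4 \left(\left(Q^{2} + Q Q\right) + 6\right) = - 4 \left(\left(Q^{2} + Q^{2}\right) + 6\right) = - 4 \left(2 Q^{2} + 6\right) = - 4 \left(6 + 2 Q^{2}\right) = -24 - 8 Q^{2}$)
$1 - 35 D{\left(2 \right)} = 1 - 35 \left(-24 - 8 \cdot 2^{2}\right) = 1 - 35 \left(-24 - 32\right) = 1 - -1960 = 1 + 1960 = 1961$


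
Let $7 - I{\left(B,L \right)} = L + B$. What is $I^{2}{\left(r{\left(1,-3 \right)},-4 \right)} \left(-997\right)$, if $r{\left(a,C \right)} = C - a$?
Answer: $-224325$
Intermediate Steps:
$I{\left(B,L \right)} = 7 - B - L$ ($I{\left(B,L \right)} = 7 - \left(L + B\right) = 7 - \left(B + L\right) = 7 - B - L$)
$I^{2}{\left(r{\left(1,-3 \right)},-4 \right)} \left(-997\right) = \left(7 - \left(-3 - 1\right) - -4\right)^{2} \left(-997\right) = \left(7 - \left(-3 - 1\right) + 4\right)^{2} \left(-997\right) = \left(7 - -4 + 4\right)^{2} \left(-997\right) = \left(7 + 4 + 4\right)^{2} \left(-997\right) = 15^{2} \left(-997\right) = 225 \left(-997\right) = -224325$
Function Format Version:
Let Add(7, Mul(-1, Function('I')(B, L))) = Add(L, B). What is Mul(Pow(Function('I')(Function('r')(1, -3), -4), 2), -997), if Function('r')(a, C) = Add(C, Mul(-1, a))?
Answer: -224325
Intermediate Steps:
Function('I')(B, L) = Add(7, Mul(-1, B), Mul(-1, L)) (Function('I')(B, L) = Add(7, Mul(-1, Add(L, B))) = Add(7, Mul(-1, Add(B, L))) = Add(7, Add(Mul(-1, B), Mul(-1, L))) = Add(7, Mul(-1, B), Mul(-1, L)))
Mul(Pow(Function('I')(Function('r')(1, -3), -4), 2), -997) = Mul(Pow(Add(7, Mul(-1, Add(-3, Mul(-1, 1))), Mul(-1, -4)), 2), -997) = Mul(Pow(Add(7, Mul(-1, Add(-3, -1)), 4), 2), -997) = Mul(Pow(Add(7, Mul(-1, -4), 4), 2), -997) = Mul(Pow(Add(7, 4, 4), 2), -997) = Mul(Pow(15, 2), -997) = Mul(225, -997) = -224325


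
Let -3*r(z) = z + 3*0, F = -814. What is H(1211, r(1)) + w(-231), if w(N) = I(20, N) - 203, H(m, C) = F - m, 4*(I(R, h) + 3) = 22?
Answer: -4451/2 ≈ -2225.5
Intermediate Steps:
r(z) = -z/3 (r(z) = -(z + 3*0)/3 = -(z + 0)/3 = -z/3)
I(R, h) = 5/2 (I(R, h) = -3 + (¼)*22 = -3 + 11/2 = 5/2)
H(m, C) = -814 - m
w(N) = -401/2 (w(N) = 5/2 - 203 = -401/2)
H(1211, r(1)) + w(-231) = (-814 - 1*1211) - 401/2 = (-814 - 1211) - 401/2 = -2025 - 401/2 = -4451/2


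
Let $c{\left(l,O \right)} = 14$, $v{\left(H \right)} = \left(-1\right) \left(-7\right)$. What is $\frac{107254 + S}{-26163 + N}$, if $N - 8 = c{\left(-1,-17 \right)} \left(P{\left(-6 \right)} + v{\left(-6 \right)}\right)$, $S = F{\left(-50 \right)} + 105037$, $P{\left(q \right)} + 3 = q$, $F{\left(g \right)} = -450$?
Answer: $- \frac{211841}{26183} \approx -8.0908$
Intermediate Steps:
$v{\left(H \right)} = 7$
$P{\left(q \right)} = -3 + q$
$S = 104587$ ($S = -450 + 105037 = 104587$)
$N = -20$ ($N = 8 + 14 \left(\left(-3 - 6\right) + 7\right) = 8 + 14 \left(-9 + 7\right) = 8 + 14 \left(-2\right) = 8 - 28 = -20$)
$\frac{107254 + S}{-26163 + N} = \frac{107254 + 104587}{-26163 - 20} = \frac{211841}{-26183} = 211841 \left(- \frac{1}{26183}\right) = - \frac{211841}{26183}$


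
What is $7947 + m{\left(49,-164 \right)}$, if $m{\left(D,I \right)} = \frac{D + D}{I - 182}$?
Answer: $\frac{1374782}{173} \approx 7946.7$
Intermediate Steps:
$m{\left(D,I \right)} = \frac{2 D}{-182 + I}$
$7947 + m{\left(49,-164 \right)} = 7947 + 2 \cdot 49 \frac{1}{-182 - 164} = 7947 + 2 \cdot 49 \frac{1}{-346} = 7947 + 2 \cdot 49 \left(- \frac{1}{346}\right) = 7947 - \frac{49}{173} = \frac{1374782}{173}$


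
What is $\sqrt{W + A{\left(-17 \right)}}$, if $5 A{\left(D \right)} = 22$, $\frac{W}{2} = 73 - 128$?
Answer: $\frac{4 i \sqrt{165}}{5} \approx 10.276 i$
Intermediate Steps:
$W = -110$ ($W = 2 \left(73 - 128\right) = 2 \left(-55\right) = -110$)
$A{\left(D \right)} = \frac{22}{5}$ ($A{\left(D \right)} = \frac{1}{5} \cdot 22 = \frac{22}{5}$)
$\sqrt{W + A{\left(-17 \right)}} = \sqrt{-110 + \frac{22}{5}} = \sqrt{- \frac{528}{5}} = \frac{4 i \sqrt{165}}{5}$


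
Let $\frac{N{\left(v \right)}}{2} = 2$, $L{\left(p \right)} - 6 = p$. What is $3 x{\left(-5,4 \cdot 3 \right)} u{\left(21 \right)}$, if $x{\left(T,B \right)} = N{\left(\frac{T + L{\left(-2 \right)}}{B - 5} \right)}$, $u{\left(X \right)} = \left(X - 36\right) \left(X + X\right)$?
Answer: $-7560$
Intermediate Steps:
$L{\left(p \right)} = 6 + p$
$u{\left(X \right)} = 2 X \left(-36 + X\right)$ ($u{\left(X \right)} = \left(-36 + X\right) 2 X = 2 X \left(-36 + X\right)$)
$N{\left(v \right)} = 4$ ($N{\left(v \right)} = 2 \cdot 2 = 4$)
$x{\left(T,B \right)} = 4$
$3 x{\left(-5,4 \cdot 3 \right)} u{\left(21 \right)} = 3 \cdot 4 \cdot 2 \cdot 21 \left(-36 + 21\right) = 12 \cdot 2 \cdot 21 \left(-15\right) = 12 \left(-630\right) = -7560$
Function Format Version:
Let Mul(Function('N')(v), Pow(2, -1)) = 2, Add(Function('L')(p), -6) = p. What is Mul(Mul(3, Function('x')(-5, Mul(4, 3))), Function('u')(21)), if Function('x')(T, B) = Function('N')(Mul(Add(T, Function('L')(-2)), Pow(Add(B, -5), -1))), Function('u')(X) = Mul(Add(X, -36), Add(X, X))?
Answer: -7560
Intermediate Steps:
Function('L')(p) = Add(6, p)
Function('u')(X) = Mul(2, X, Add(-36, X)) (Function('u')(X) = Mul(Add(-36, X), Mul(2, X)) = Mul(2, X, Add(-36, X)))
Function('N')(v) = 4 (Function('N')(v) = Mul(2, 2) = 4)
Function('x')(T, B) = 4
Mul(Mul(3, Function('x')(-5, Mul(4, 3))), Function('u')(21)) = Mul(Mul(3, 4), Mul(2, 21, Add(-36, 21))) = Mul(12, Mul(2, 21, -15)) = Mul(12, -630) = -7560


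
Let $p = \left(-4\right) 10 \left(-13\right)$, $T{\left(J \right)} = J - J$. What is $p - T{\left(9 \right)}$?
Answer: $520$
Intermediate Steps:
$T{\left(J \right)} = 0$
$p = 520$ ($p = \left(-40\right) \left(-13\right) = 520$)
$p - T{\left(9 \right)} = 520 - 0 = 520 + 0 = 520$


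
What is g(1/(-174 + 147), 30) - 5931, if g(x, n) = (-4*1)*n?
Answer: -6051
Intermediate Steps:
g(x, n) = -4*n
g(1/(-174 + 147), 30) - 5931 = -4*30 - 5931 = -120 - 5931 = -6051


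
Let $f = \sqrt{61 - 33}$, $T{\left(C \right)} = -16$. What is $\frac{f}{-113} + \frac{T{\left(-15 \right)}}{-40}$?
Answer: $\frac{2}{5} - \frac{2 \sqrt{7}}{113} \approx 0.35317$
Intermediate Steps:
$f = 2 \sqrt{7}$ ($f = \sqrt{28} = 2 \sqrt{7} \approx 5.2915$)
$\frac{f}{-113} + \frac{T{\left(-15 \right)}}{-40} = \frac{2 \sqrt{7}}{-113} - \frac{16}{-40} = 2 \sqrt{7} \left(- \frac{1}{113}\right) - - \frac{2}{5} = - \frac{2 \sqrt{7}}{113} + \frac{2}{5} = \frac{2}{5} - \frac{2 \sqrt{7}}{113}$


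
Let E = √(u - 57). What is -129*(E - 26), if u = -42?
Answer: 3354 - 387*I*√11 ≈ 3354.0 - 1283.5*I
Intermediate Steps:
E = 3*I*√11 (E = √(-42 - 57) = √(-99) = 3*I*√11 ≈ 9.9499*I)
-129*(E - 26) = -129*(3*I*√11 - 26) = -129*(-26 + 3*I*√11) = 3354 - 387*I*√11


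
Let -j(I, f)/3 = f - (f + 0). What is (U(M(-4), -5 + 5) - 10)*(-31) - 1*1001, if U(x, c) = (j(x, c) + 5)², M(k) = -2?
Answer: -1466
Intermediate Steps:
j(I, f) = 0 (j(I, f) = -3*(f - (f + 0)) = -3*(f - f) = -3*0 = 0)
U(x, c) = 25 (U(x, c) = (0 + 5)² = 5² = 25)
(U(M(-4), -5 + 5) - 10)*(-31) - 1*1001 = (25 - 10)*(-31) - 1*1001 = 15*(-31) - 1001 = -465 - 1001 = -1466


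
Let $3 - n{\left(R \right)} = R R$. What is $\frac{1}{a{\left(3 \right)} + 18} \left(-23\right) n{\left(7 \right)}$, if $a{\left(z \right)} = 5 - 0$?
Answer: $46$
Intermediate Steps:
$n{\left(R \right)} = 3 - R^{2}$ ($n{\left(R \right)} = 3 - R R = 3 - R^{2}$)
$a{\left(z \right)} = 5$ ($a{\left(z \right)} = 5 + 0 = 5$)
$\frac{1}{a{\left(3 \right)} + 18} \left(-23\right) n{\left(7 \right)} = \frac{1}{5 + 18} \left(-23\right) \left(3 - 7^{2}\right) = \frac{1}{23} \left(-23\right) \left(3 - 49\right) = \left(-1\right) \left(-46\right) = 46$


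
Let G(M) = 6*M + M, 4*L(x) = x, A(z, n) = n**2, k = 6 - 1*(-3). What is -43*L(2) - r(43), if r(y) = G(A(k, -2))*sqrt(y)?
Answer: -43/2 - 28*sqrt(43) ≈ -205.11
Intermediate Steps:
k = 9 (k = 6 + 3 = 9)
L(x) = x/4
G(M) = 7*M
r(y) = 28*sqrt(y) (r(y) = (7*(-2)**2)*sqrt(y) = (7*4)*sqrt(y) = 28*sqrt(y))
-43*L(2) - r(43) = -43*2/4 - 28*sqrt(43) = -43*1/2 - 28*sqrt(43) = -43/2 - 28*sqrt(43)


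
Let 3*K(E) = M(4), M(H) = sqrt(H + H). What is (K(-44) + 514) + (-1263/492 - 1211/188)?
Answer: 1946237/3854 + 2*sqrt(2)/3 ≈ 505.93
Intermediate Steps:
M(H) = sqrt(2)*sqrt(H) (M(H) = sqrt(2*H) = sqrt(2)*sqrt(H))
K(E) = 2*sqrt(2)/3 (K(E) = (sqrt(2)*sqrt(4))/3 = (sqrt(2)*2)/3 = (2*sqrt(2))/3 = 2*sqrt(2)/3)
(K(-44) + 514) + (-1263/492 - 1211/188) = (2*sqrt(2)/3 + 514) + (-1263/492 - 1211/188) = (514 + 2*sqrt(2)/3) + (-1263*1/492 - 1211*1/188) = (514 + 2*sqrt(2)/3) + (-421/164 - 1211/188) = (514 + 2*sqrt(2)/3) - 34719/3854 = 1946237/3854 + 2*sqrt(2)/3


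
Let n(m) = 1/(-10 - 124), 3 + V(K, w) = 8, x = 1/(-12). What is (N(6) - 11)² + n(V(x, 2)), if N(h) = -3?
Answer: 26263/134 ≈ 195.99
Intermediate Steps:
x = -1/12 ≈ -0.083333
V(K, w) = 5 (V(K, w) = -3 + 8 = 5)
n(m) = -1/134 (n(m) = 1/(-134) = -1/134)
(N(6) - 11)² + n(V(x, 2)) = (-3 - 11)² - 1/134 = (-14)² - 1/134 = 196 - 1/134 = 26263/134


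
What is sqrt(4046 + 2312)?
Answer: 17*sqrt(22) ≈ 79.737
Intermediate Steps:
sqrt(4046 + 2312) = sqrt(6358) = 17*sqrt(22)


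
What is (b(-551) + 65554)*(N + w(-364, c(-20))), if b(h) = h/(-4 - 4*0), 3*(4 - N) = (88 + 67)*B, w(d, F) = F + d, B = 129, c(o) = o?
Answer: -1851193515/4 ≈ -4.6280e+8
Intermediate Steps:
N = -6661 (N = 4 - (88 + 67)*129/3 = 4 - 155*129/3 = 4 - 1/3*19995 = 4 - 6665 = -6661)
b(h) = -h/4 (b(h) = h/(-4 + 0) = h/(-4) = h*(-1/4) = -h/4)
(b(-551) + 65554)*(N + w(-364, c(-20))) = (-1/4*(-551) + 65554)*(-6661 + (-20 - 364)) = (551/4 + 65554)*(-6661 - 384) = (262767/4)*(-7045) = -1851193515/4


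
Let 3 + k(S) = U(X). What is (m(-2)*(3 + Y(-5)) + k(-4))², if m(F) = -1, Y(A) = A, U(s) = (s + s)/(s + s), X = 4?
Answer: 0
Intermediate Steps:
U(s) = 1 (U(s) = (2*s)/((2*s)) = (2*s)*(1/(2*s)) = 1)
k(S) = -2 (k(S) = -3 + 1 = -2)
(m(-2)*(3 + Y(-5)) + k(-4))² = (-(3 - 5) - 2)² = (-1*(-2) - 2)² = (2 - 2)² = 0² = 0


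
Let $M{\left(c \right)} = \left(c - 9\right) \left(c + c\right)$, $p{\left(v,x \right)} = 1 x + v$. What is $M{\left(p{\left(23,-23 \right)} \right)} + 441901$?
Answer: $441901$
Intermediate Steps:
$p{\left(v,x \right)} = v + x$ ($p{\left(v,x \right)} = x + v = v + x$)
$M{\left(c \right)} = 2 c \left(-9 + c\right)$ ($M{\left(c \right)} = \left(-9 + c\right) 2 c = 2 c \left(-9 + c\right)$)
$M{\left(p{\left(23,-23 \right)} \right)} + 441901 = 2 \left(23 - 23\right) \left(-9 + \left(23 - 23\right)\right) + 441901 = 2 \cdot 0 \left(-9 + 0\right) + 441901 = 2 \cdot 0 \left(-9\right) + 441901 = 0 + 441901 = 441901$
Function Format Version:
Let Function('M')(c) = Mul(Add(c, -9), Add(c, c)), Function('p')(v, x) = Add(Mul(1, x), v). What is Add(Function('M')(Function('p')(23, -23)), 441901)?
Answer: 441901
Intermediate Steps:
Function('p')(v, x) = Add(v, x) (Function('p')(v, x) = Add(x, v) = Add(v, x))
Function('M')(c) = Mul(2, c, Add(-9, c)) (Function('M')(c) = Mul(Add(-9, c), Mul(2, c)) = Mul(2, c, Add(-9, c)))
Add(Function('M')(Function('p')(23, -23)), 441901) = Add(Mul(2, Add(23, -23), Add(-9, Add(23, -23))), 441901) = Add(Mul(2, 0, Add(-9, 0)), 441901) = Add(Mul(2, 0, -9), 441901) = Add(0, 441901) = 441901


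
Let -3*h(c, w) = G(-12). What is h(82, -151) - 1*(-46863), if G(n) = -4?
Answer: 140593/3 ≈ 46864.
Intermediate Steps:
h(c, w) = 4/3 (h(c, w) = -⅓*(-4) = 4/3)
h(82, -151) - 1*(-46863) = 4/3 - 1*(-46863) = 4/3 + 46863 = 140593/3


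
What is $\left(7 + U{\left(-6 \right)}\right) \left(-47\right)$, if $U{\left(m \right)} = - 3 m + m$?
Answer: $-893$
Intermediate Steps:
$U{\left(m \right)} = - 2 m$
$\left(7 + U{\left(-6 \right)}\right) \left(-47\right) = \left(7 - -12\right) \left(-47\right) = \left(7 + 12\right) \left(-47\right) = 19 \left(-47\right) = -893$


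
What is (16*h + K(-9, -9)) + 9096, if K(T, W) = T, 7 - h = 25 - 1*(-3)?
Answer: 8751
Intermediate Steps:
h = -21 (h = 7 - (25 - 1*(-3)) = 7 - (25 + 3) = 7 - 1*28 = 7 - 28 = -21)
(16*h + K(-9, -9)) + 9096 = (16*(-21) - 9) + 9096 = (-336 - 9) + 9096 = -345 + 9096 = 8751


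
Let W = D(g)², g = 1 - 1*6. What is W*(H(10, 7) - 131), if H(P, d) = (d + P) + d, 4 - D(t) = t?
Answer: -8667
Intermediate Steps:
g = -5 (g = 1 - 6 = -5)
D(t) = 4 - t
H(P, d) = P + 2*d (H(P, d) = (P + d) + d = P + 2*d)
W = 81 (W = (4 - 1*(-5))² = (4 + 5)² = 9² = 81)
W*(H(10, 7) - 131) = 81*((10 + 2*7) - 131) = 81*((10 + 14) - 131) = 81*(24 - 131) = 81*(-107) = -8667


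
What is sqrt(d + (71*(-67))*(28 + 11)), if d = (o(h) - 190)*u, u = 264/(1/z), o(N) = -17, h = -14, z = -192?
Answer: sqrt(10306893) ≈ 3210.4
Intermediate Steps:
u = -50688 (u = 264/(1/(-192)) = 264/(-1/192) = 264*(-192) = -50688)
d = 10492416 (d = (-17 - 190)*(-50688) = -207*(-50688) = 10492416)
sqrt(d + (71*(-67))*(28 + 11)) = sqrt(10492416 + (71*(-67))*(28 + 11)) = sqrt(10492416 - 4757*39) = sqrt(10492416 - 185523) = sqrt(10306893)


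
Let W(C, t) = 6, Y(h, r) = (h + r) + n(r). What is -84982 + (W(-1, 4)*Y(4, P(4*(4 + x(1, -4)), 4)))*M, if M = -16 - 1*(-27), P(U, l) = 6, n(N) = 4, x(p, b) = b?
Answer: -84058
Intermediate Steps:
Y(h, r) = 4 + h + r (Y(h, r) = (h + r) + 4 = 4 + h + r)
M = 11 (M = -16 + 27 = 11)
-84982 + (W(-1, 4)*Y(4, P(4*(4 + x(1, -4)), 4)))*M = -84982 + (6*(4 + 4 + 6))*11 = -84982 + (6*14)*11 = -84982 + 84*11 = -84982 + 924 = -84058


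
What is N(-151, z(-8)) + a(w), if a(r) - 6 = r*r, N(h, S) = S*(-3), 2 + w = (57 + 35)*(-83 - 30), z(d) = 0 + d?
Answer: 108118434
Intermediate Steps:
z(d) = d
w = -10398 (w = -2 + (57 + 35)*(-83 - 30) = -2 + 92*(-113) = -2 - 10396 = -10398)
N(h, S) = -3*S
a(r) = 6 + r**2 (a(r) = 6 + r*r = 6 + r**2)
N(-151, z(-8)) + a(w) = -3*(-8) + (6 + (-10398)**2) = 24 + (6 + 108118404) = 24 + 108118410 = 108118434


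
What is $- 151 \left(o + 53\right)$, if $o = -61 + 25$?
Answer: $-2567$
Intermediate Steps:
$o = -36$
$- 151 \left(o + 53\right) = - 151 \left(-36 + 53\right) = \left(-151\right) 17 = -2567$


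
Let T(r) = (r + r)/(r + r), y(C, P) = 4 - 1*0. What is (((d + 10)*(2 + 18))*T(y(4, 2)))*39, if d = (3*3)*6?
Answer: 49920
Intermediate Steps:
d = 54 (d = 9*6 = 54)
y(C, P) = 4 (y(C, P) = 4 + 0 = 4)
T(r) = 1 (T(r) = (2*r)/((2*r)) = (2*r)*(1/(2*r)) = 1)
(((d + 10)*(2 + 18))*T(y(4, 2)))*39 = (((54 + 10)*(2 + 18))*1)*39 = ((64*20)*1)*39 = (1280*1)*39 = 1280*39 = 49920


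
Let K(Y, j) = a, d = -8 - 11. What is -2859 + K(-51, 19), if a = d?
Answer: -2878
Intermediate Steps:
d = -19
a = -19
K(Y, j) = -19
-2859 + K(-51, 19) = -2859 - 19 = -2878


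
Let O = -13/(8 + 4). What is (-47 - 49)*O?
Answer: 104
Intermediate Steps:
O = -13/12 ≈ -1.0833
(-47 - 49)*O = (-47 - 49)*(-13/12) = -96*(-13/12) = 104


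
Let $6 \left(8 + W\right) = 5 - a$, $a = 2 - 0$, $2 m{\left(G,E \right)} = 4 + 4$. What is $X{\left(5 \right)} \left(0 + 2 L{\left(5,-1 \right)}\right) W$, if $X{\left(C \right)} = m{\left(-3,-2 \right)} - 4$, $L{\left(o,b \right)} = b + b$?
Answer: $0$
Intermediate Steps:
$m{\left(G,E \right)} = 4$ ($m{\left(G,E \right)} = \frac{4 + 4}{2} = \frac{1}{2} \cdot 8 = 4$)
$a = 2$ ($a = 2 + 0 = 2$)
$L{\left(o,b \right)} = 2 b$
$X{\left(C \right)} = 0$ ($X{\left(C \right)} = 4 - 4 = 0$)
$W = - \frac{15}{2}$ ($W = -8 + \frac{5 - 2}{6} = -8 + \frac{1}{6} \cdot 3 = -8 + \frac{1}{2} = - \frac{15}{2} \approx -7.5$)
$X{\left(5 \right)} \left(0 + 2 L{\left(5,-1 \right)}\right) W = 0 \left(0 + 2 \cdot 2 \left(-1\right)\right) \left(- \frac{15}{2}\right) = 0 \left(0 + 2 \left(-2\right)\right) \left(- \frac{15}{2}\right) = 0 \left(0 - 4\right) \left(- \frac{15}{2}\right) = 0 \left(-4\right) \left(- \frac{15}{2}\right) = 0 \left(- \frac{15}{2}\right) = 0$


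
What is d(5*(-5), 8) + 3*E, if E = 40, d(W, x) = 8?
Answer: 128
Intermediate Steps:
d(5*(-5), 8) + 3*E = 8 + 3*40 = 8 + 120 = 128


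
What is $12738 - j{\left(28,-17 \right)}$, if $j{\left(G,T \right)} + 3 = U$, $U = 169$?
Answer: $12572$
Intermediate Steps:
$j{\left(G,T \right)} = 166$ ($j{\left(G,T \right)} = -3 + 169 = 166$)
$12738 - j{\left(28,-17 \right)} = 12738 - 166 = 12572$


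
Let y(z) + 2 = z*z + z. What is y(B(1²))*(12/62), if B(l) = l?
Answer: 0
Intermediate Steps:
y(z) = -2 + z + z² (y(z) = -2 + (z*z + z) = -2 + (z² + z) = -2 + (z + z²) = -2 + z + z²)
y(B(1²))*(12/62) = (-2 + 1² + (1²)²)*(12/62) = (-2 + 1 + 1²)*(12*(1/62)) = (-2 + 1 + 1)*(6/31) = 0*(6/31) = 0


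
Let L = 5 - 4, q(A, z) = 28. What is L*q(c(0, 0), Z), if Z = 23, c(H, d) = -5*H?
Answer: 28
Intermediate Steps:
L = 1
L*q(c(0, 0), Z) = 1*28 = 28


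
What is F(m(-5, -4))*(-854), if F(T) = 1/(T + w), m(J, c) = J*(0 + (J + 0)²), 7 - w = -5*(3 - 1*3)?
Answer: 427/59 ≈ 7.2373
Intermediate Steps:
w = 7 (w = 7 - (-5)*(3 - 1*3) = 7 - (-5)*(3 - 3) = 7 - (-5)*0 = 7 - 1*0 = 7 + 0 = 7)
m(J, c) = J³ (m(J, c) = J*(0 + J²) = J*J² = J³)
F(T) = 1/(7 + T) (F(T) = 1/(T + 7) = 1/(7 + T))
F(m(-5, -4))*(-854) = -854/(7 + (-5)³) = -854/(7 - 125) = -854/(-118) = -1/118*(-854) = 427/59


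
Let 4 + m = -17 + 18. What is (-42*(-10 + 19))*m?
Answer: 1134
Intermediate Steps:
m = -3 (m = -4 + (-17 + 18) = -4 + 1 = -3)
(-42*(-10 + 19))*m = -42*(-10 + 19)*(-3) = -42*9*(-3) = -378*(-3) = 1134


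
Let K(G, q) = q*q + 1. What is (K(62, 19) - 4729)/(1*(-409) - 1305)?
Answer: 4367/1714 ≈ 2.5478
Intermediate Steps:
K(G, q) = 1 + q² (K(G, q) = q² + 1 = 1 + q²)
(K(62, 19) - 4729)/(1*(-409) - 1305) = ((1 + 19²) - 4729)/(1*(-409) - 1305) = ((1 + 361) - 4729)/(-409 - 1305) = (362 - 4729)/(-1714) = -4367*(-1/1714) = 4367/1714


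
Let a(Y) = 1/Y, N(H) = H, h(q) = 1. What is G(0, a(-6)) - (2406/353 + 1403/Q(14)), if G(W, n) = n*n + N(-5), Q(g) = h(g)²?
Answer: -17979127/12708 ≈ -1414.8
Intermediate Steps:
Q(g) = 1 (Q(g) = 1² = 1)
a(Y) = 1/Y
G(W, n) = -5 + n² (G(W, n) = n*n - 5 = n² - 5 = -5 + n²)
G(0, a(-6)) - (2406/353 + 1403/Q(14)) = (-5 + (1/(-6))²) - (2406/353 + 1403/1) = (-5 + (-⅙)²) - (2406*(1/353) + 1403*1) = (-5 + 1/36) - (2406/353 + 1403) = -179/36 - 1*497665/353 = -179/36 - 497665/353 = -17979127/12708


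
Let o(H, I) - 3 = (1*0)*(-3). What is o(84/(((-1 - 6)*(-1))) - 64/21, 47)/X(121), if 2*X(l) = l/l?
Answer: 6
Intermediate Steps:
X(l) = ½ (X(l) = (l/l)/2 = (½)*1 = ½)
o(H, I) = 3 (o(H, I) = 3 + (1*0)*(-3) = 3 + 0*(-3) = 3 + 0 = 3)
o(84/(((-1 - 6)*(-1))) - 64/21, 47)/X(121) = 3/(½) = 3*2 = 6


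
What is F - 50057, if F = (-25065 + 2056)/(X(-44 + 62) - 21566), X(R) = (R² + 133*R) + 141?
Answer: -936393290/18707 ≈ -50056.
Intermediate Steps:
X(R) = 141 + R² + 133*R
F = 23009/18707 (F = (-25065 + 2056)/((141 + (-44 + 62)² + 133*(-44 + 62)) - 21566) = -23009/((141 + 18² + 133*18) - 21566) = -23009/((141 + 324 + 2394) - 21566) = -23009/(2859 - 21566) = -23009/(-18707) = -23009*(-1/18707) = 23009/18707 ≈ 1.2300)
F - 50057 = 23009/18707 - 50057 = -936393290/18707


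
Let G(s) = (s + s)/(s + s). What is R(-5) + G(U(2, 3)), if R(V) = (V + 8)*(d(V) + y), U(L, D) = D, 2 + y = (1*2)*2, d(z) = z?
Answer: -8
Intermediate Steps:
y = 2 (y = -2 + (1*2)*2 = -2 + 2*2 = -2 + 4 = 2)
R(V) = (2 + V)*(8 + V) (R(V) = (V + 8)*(V + 2) = (8 + V)*(2 + V) = (2 + V)*(8 + V))
G(s) = 1 (G(s) = (2*s)/((2*s)) = (2*s)*(1/(2*s)) = 1)
R(-5) + G(U(2, 3)) = (16 + (-5)² + 10*(-5)) + 1 = (16 + 25 - 50) + 1 = -9 + 1 = -8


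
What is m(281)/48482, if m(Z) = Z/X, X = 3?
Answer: 281/145446 ≈ 0.0019320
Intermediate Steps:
m(Z) = Z/3
m(281)/48482 = ((⅓)*281)/48482 = (281/3)*(1/48482) = 281/145446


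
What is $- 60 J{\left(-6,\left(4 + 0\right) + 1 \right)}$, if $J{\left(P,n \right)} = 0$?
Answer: $0$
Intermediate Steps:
$- 60 J{\left(-6,\left(4 + 0\right) + 1 \right)} = \left(-60\right) 0 = 0$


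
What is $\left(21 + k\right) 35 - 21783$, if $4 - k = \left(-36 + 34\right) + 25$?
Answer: $-21713$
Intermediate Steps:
$k = -19$ ($k = 4 - \left(\left(-36 + 34\right) + 25\right) = 4 - \left(-2 + 25\right) = 4 - 23 = -19$)
$\left(21 + k\right) 35 - 21783 = \left(21 - 19\right) 35 - 21783 = 2 \cdot 35 - 21783 = 70 - 21783 = -21713$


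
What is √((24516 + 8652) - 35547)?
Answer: I*√2379 ≈ 48.775*I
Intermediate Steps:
√((24516 + 8652) - 35547) = √(33168 - 35547) = √(-2379) = I*√2379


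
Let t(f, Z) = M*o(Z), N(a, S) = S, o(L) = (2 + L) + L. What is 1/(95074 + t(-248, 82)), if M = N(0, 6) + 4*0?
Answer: 1/96070 ≈ 1.0409e-5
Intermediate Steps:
o(L) = 2 + 2*L
M = 6 (M = 6 + 4*0 = 6 + 0 = 6)
t(f, Z) = 12 + 12*Z (t(f, Z) = 6*(2 + 2*Z) = 12 + 12*Z)
1/(95074 + t(-248, 82)) = 1/(95074 + (12 + 12*82)) = 1/(95074 + (12 + 984)) = 1/(95074 + 996) = 1/96070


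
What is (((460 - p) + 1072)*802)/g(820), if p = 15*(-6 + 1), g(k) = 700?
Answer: 644407/350 ≈ 1841.2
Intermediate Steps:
p = -75 (p = 15*(-5) = -75)
(((460 - p) + 1072)*802)/g(820) = (((460 - 1*(-75)) + 1072)*802)/700 = (((460 + 75) + 1072)*802)*(1/700) = ((535 + 1072)*802)*(1/700) = (1607*802)*(1/700) = 1288814*(1/700) = 644407/350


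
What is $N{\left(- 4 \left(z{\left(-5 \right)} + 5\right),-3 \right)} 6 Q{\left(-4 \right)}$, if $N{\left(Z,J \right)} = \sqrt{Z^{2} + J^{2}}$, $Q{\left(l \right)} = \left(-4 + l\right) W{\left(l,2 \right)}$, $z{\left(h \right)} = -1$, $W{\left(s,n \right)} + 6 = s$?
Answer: $480 \sqrt{265} \approx 7813.8$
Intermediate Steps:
$W{\left(s,n \right)} = -6 + s$
$Q{\left(l \right)} = \left(-6 + l\right) \left(-4 + l\right)$ ($Q{\left(l \right)} = \left(-4 + l\right) \left(-6 + l\right) = \left(-6 + l\right) \left(-4 + l\right)$)
$N{\left(Z,J \right)} = \sqrt{J^{2} + Z^{2}}$
$N{\left(- 4 \left(z{\left(-5 \right)} + 5\right),-3 \right)} 6 Q{\left(-4 \right)} = \sqrt{\left(-3\right)^{2} + \left(- 4 \left(-1 + 5\right)\right)^{2}} \cdot 6 \left(-6 - 4\right) \left(-4 - 4\right) = \sqrt{9 + \left(\left(-4\right) 4\right)^{2}} \cdot 6 \left(\left(-10\right) \left(-8\right)\right) = \sqrt{9 + \left(-16\right)^{2}} \cdot 6 \cdot 80 = \sqrt{9 + 256} \cdot 6 \cdot 80 = \sqrt{265} \cdot 6 \cdot 80 = 6 \sqrt{265} \cdot 80 = 480 \sqrt{265}$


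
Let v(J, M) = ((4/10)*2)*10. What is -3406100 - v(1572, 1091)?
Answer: -3406108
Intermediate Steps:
v(J, M) = 8 (v(J, M) = ((4*(⅒))*2)*10 = ((⅖)*2)*10 = (⅘)*10 = 8)
-3406100 - v(1572, 1091) = -3406100 - 1*8 = -3406100 - 8 = -3406108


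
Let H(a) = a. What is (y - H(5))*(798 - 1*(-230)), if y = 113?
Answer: 111024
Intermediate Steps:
(y - H(5))*(798 - 1*(-230)) = (113 - 1*5)*(798 - 1*(-230)) = (113 - 5)*(798 + 230) = 108*1028 = 111024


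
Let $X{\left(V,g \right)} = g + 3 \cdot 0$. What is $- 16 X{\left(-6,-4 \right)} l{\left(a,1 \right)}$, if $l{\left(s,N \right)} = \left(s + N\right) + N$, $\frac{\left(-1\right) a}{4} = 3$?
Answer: $-640$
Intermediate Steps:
$a = -12$ ($a = \left(-4\right) 3 = -12$)
$X{\left(V,g \right)} = g$ ($X{\left(V,g \right)} = g + 0 = g$)
$l{\left(s,N \right)} = s + 2 N$ ($l{\left(s,N \right)} = \left(N + s\right) + N = s + 2 N$)
$- 16 X{\left(-6,-4 \right)} l{\left(a,1 \right)} = \left(-16\right) \left(-4\right) \left(-12 + 2 \cdot 1\right) = 64 \left(-12 + 2\right) = 64 \left(-10\right) = -640$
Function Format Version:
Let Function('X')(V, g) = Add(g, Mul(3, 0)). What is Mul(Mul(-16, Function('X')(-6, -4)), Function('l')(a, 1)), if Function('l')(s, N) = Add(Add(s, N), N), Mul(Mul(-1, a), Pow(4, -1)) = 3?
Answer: -640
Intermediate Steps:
a = -12 (a = Mul(-4, 3) = -12)
Function('X')(V, g) = g (Function('X')(V, g) = Add(g, 0) = g)
Function('l')(s, N) = Add(s, Mul(2, N)) (Function('l')(s, N) = Add(Add(N, s), N) = Add(s, Mul(2, N)))
Mul(Mul(-16, Function('X')(-6, -4)), Function('l')(a, 1)) = Mul(Mul(-16, -4), Add(-12, Mul(2, 1))) = Mul(64, Add(-12, 2)) = Mul(64, -10) = -640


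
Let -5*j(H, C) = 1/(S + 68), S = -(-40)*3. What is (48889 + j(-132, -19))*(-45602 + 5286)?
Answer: -463187087061/235 ≈ -1.9710e+9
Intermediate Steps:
S = 120 (S = -8*(-15) = 120)
j(H, C) = -1/940 (j(H, C) = -1/(5*(120 + 68)) = -⅕/188 = -⅕*1/188 = -1/940)
(48889 + j(-132, -19))*(-45602 + 5286) = (48889 - 1/940)*(-45602 + 5286) = (45955659/940)*(-40316) = -463187087061/235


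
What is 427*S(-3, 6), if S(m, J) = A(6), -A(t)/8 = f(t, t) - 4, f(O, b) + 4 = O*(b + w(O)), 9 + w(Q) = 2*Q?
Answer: -157136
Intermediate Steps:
w(Q) = -9 + 2*Q
f(O, b) = -4 + O*(-9 + b + 2*O) (f(O, b) = -4 + O*(b + (-9 + 2*O)) = -4 + O*(-9 + b + 2*O))
A(t) = 64 - 8*t² - 8*t*(-9 + 2*t) (A(t) = -8*((-4 + t*t + t*(-9 + 2*t)) - 4) = -8*((-4 + t² + t*(-9 + 2*t)) - 4) = -8*(-8 + t² + t*(-9 + 2*t)) = 64 - 8*t² - 8*t*(-9 + 2*t))
S(m, J) = -368 (S(m, J) = 64 - 24*6² + 72*6 = 64 - 24*36 + 432 = 64 - 864 + 432 = -368)
427*S(-3, 6) = 427*(-368) = -157136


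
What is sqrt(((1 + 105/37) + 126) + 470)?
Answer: 9*sqrt(10138)/37 ≈ 24.492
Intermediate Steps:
sqrt(((1 + 105/37) + 126) + 470) = sqrt((142/37 + 126) + 470) = sqrt(4804/37 + 470) = sqrt(22194/37) = 9*sqrt(10138)/37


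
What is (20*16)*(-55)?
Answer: -17600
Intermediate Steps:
(20*16)*(-55) = 320*(-55) = -17600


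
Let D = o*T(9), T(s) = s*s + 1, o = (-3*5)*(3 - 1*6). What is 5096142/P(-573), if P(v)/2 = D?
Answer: 283119/410 ≈ 690.53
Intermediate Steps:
o = 45 (o = -15*(3 - 6) = -15*(-3) = 45)
T(s) = 1 + s² (T(s) = s² + 1 = 1 + s²)
D = 3690 (D = 45*(1 + 9²) = 45*(1 + 81) = 45*82 = 3690)
P(v) = 7380 (P(v) = 2*3690 = 7380)
5096142/P(-573) = 5096142/7380 = 5096142*(1/7380) = 283119/410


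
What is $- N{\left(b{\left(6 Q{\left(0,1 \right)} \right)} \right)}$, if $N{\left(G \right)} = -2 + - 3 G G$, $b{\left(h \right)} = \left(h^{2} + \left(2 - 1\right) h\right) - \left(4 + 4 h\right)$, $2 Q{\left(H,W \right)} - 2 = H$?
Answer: $590$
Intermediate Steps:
$Q{\left(H,W \right)} = 1 + \frac{H}{2}$
$b{\left(h \right)} = -4 + h^{2} - 3 h$ ($b{\left(h \right)} = \left(h^{2} + \left(2 - 1\right) h\right) - \left(4 + 4 h\right) = \left(h^{2} + 1 h\right) - \left(4 + 4 h\right) = \left(h^{2} + h\right) - \left(4 + 4 h\right) = \left(h + h^{2}\right) - \left(4 + 4 h\right) = -4 + h^{2} - 3 h$)
$N{\left(G \right)} = -2 - 3 G^{2}$
$- N{\left(b{\left(6 Q{\left(0,1 \right)} \right)} \right)} = - (-2 - 3 \left(-4 + \left(6 \left(1 + \frac{1}{2} \cdot 0\right)\right)^{2} - 3 \cdot 6 \left(1 + \frac{1}{2} \cdot 0\right)\right)^{2}) = - (-2 - 3 \left(-4 + \left(6 \left(1 + 0\right)\right)^{2} - 3 \cdot 6 \left(1 + 0\right)\right)^{2}) = - (-2 - 3 \left(-4 + \left(6 \cdot 1\right)^{2} - 3 \cdot 6 \cdot 1\right)^{2}) = - (-2 - 3 \left(-4 + 6^{2} - 18\right)^{2}) = - (-2 - 3 \left(-4 + 36 - 18\right)^{2}) = - (-2 - 3 \cdot 14^{2}) = - (-2 - 588) = \left(-1\right) \left(-590\right) = 590$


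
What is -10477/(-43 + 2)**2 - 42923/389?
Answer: -76229116/653909 ≈ -116.57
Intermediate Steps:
-10477/(-43 + 2)**2 - 42923/389 = -10477/((-41)**2) - 42923*1/389 = -10477/1681 - 42923/389 = -76229116/653909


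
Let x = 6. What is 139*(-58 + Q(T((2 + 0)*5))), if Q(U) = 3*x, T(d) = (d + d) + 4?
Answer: -5560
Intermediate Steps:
T(d) = 4 + 2*d (T(d) = 2*d + 4 = 4 + 2*d)
Q(U) = 18 (Q(U) = 3*6 = 18)
139*(-58 + Q(T((2 + 0)*5))) = 139*(-58 + 18) = 139*(-40) = -5560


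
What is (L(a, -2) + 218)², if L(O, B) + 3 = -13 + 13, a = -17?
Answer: 46225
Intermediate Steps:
L(O, B) = -3 (L(O, B) = -3 + (-13 + 13) = -3 + 0 = -3)
(L(a, -2) + 218)² = (-3 + 218)² = 215² = 46225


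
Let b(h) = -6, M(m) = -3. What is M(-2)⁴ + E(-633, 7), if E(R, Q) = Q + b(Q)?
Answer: 82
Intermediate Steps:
E(R, Q) = -6 + Q (E(R, Q) = Q - 6 = -6 + Q)
M(-2)⁴ + E(-633, 7) = (-3)⁴ + (-6 + 7) = 81 + 1 = 82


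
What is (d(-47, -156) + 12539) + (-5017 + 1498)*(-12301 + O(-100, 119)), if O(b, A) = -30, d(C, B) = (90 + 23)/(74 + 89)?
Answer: 7075068577/163 ≈ 4.3405e+7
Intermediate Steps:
d(C, B) = 113/163
(d(-47, -156) + 12539) + (-5017 + 1498)*(-12301 + O(-100, 119)) = (113/163 + 12539) + (-5017 + 1498)*(-12301 - 30) = 2043970/163 - 3519*(-12331) = 2043970/163 + 43392789 = 7075068577/163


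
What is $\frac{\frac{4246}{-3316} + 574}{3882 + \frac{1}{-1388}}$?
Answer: $\frac{659000886}{4466830235} \approx 0.14753$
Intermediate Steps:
$\frac{\frac{4246}{-3316} + 574}{3882 + \frac{1}{-1388}} = \frac{4246 \left(- \frac{1}{3316}\right) + 574}{3882 - \frac{1}{1388}} = \frac{- \frac{2123}{1658} + 574}{\frac{5388215}{1388}} = \frac{949569}{1658} \cdot \frac{1388}{5388215} = \frac{659000886}{4466830235}$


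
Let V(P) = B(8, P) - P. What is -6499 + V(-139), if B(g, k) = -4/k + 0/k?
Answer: -884036/139 ≈ -6360.0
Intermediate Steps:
B(g, k) = -4/k (B(g, k) = -4/k + 0 = -4/k)
V(P) = -P - 4/P (V(P) = -4/P - P = -P - 4/P)
-6499 + V(-139) = -6499 + (-1*(-139) - 4/(-139)) = -6499 + (139 - 4*(-1/139)) = -6499 + (139 + 4/139) = -6499 + 19325/139 = -884036/139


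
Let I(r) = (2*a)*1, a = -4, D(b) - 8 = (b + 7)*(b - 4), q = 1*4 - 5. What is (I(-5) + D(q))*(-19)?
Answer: 570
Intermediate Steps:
q = -1 (q = 4 - 5 = -1)
D(b) = 8 + (-4 + b)*(7 + b) (D(b) = 8 + (b + 7)*(b - 4) = 8 + (7 + b)*(-4 + b) = 8 + (-4 + b)*(7 + b))
I(r) = -8 (I(r) = (2*(-4))*1 = -8*1 = -8)
(I(-5) + D(q))*(-19) = (-8 + (-20 + (-1)² + 3*(-1)))*(-19) = (-8 + (-20 + 1 - 3))*(-19) = (-8 - 22)*(-19) = -30*(-19) = 570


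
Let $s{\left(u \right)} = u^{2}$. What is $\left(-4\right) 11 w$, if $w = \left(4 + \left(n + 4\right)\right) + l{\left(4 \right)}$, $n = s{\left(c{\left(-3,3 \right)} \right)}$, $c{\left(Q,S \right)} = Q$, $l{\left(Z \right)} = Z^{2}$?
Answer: $-1452$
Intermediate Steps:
$n = 9$ ($n = \left(-3\right)^{2} = 9$)
$w = 33$ ($w = \left(4 + \left(9 + 4\right)\right) + 4^{2} = \left(4 + 13\right) + 16 = 17 + 16 = 33$)
$\left(-4\right) 11 w = \left(-4\right) 11 \cdot 33 = \left(-44\right) 33 = -1452$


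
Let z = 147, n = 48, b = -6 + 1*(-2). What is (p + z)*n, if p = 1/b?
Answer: 7050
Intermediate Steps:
b = -8 (b = -6 - 2 = -8)
p = -⅛ (p = 1/(-8) = -⅛ ≈ -0.12500)
(p + z)*n = (-⅛ + 147)*48 = (1175/8)*48 = 7050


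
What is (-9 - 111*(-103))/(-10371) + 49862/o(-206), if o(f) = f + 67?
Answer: -172902246/480523 ≈ -359.82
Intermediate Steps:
o(f) = 67 + f
(-9 - 111*(-103))/(-10371) + 49862/o(-206) = (-9 - 111*(-103))/(-10371) + 49862/(67 - 206) = (-9 + 11433)*(-1/10371) + 49862/(-139) = 11424*(-1/10371) + 49862*(-1/139) = -3808/3457 - 49862/139 = -172902246/480523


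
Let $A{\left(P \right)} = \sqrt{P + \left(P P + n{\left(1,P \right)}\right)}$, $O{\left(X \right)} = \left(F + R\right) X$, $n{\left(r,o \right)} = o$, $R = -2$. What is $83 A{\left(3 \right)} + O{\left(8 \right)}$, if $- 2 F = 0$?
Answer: $-16 + 83 \sqrt{15} \approx 305.46$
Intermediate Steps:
$F = 0$ ($F = \left(- \frac{1}{2}\right) 0 = 0$)
$O{\left(X \right)} = - 2 X$ ($O{\left(X \right)} = \left(0 - 2\right) X = - 2 X$)
$A{\left(P \right)} = \sqrt{P^{2} + 2 P}$ ($A{\left(P \right)} = \sqrt{P + \left(P P + P\right)} = \sqrt{P + \left(P^{2} + P\right)} = \sqrt{P + \left(P + P^{2}\right)} = \sqrt{P^{2} + 2 P}$)
$83 A{\left(3 \right)} + O{\left(8 \right)} = 83 \sqrt{3 \left(2 + 3\right)} - 16 = 83 \sqrt{3 \cdot 5} - 16 = 83 \sqrt{15} - 16 = -16 + 83 \sqrt{15}$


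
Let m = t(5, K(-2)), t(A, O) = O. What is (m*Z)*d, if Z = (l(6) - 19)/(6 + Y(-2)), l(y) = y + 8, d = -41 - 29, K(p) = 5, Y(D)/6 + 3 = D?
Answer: -875/12 ≈ -72.917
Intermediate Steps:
Y(D) = -18 + 6*D
d = -70
l(y) = 8 + y
Z = 5/24 (Z = ((8 + 6) - 19)/(6 + (-18 + 6*(-2))) = (14 - 19)/(6 + (-18 - 12)) = -5/(6 - 30) = -5/(-24) = -5*(-1/24) = 5/24 ≈ 0.20833)
m = 5
(m*Z)*d = (5*(5/24))*(-70) = (25/24)*(-70) = -875/12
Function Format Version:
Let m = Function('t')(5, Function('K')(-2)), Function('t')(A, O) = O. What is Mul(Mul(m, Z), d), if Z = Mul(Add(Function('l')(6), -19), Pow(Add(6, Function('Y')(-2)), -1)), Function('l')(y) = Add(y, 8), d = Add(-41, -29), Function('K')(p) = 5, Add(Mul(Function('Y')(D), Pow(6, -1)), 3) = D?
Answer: Rational(-875, 12) ≈ -72.917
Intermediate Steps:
Function('Y')(D) = Add(-18, Mul(6, D))
d = -70
Function('l')(y) = Add(8, y)
Z = Rational(5, 24) (Z = Mul(Add(Add(8, 6), -19), Pow(Add(6, Add(-18, Mul(6, -2))), -1)) = Mul(Add(14, -19), Pow(Add(6, Add(-18, -12)), -1)) = Mul(-5, Pow(Add(6, -30), -1)) = Mul(-5, Pow(-24, -1)) = Mul(-5, Rational(-1, 24)) = Rational(5, 24) ≈ 0.20833)
m = 5
Mul(Mul(m, Z), d) = Mul(Mul(5, Rational(5, 24)), -70) = Mul(Rational(25, 24), -70) = Rational(-875, 12)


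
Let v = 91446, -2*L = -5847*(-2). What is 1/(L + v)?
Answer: 1/85599 ≈ 1.1682e-5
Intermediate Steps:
L = -5847 (L = -(-5847)*(-2)/2 = -½*11694 = -5847)
1/(L + v) = 1/(-5847 + 91446) = 1/85599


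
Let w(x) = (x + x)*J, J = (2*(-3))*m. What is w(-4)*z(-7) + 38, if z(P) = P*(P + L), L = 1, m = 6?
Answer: 12134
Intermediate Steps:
J = -36 (J = (2*(-3))*6 = -6*6 = -36)
z(P) = P*(1 + P) (z(P) = P*(P + 1) = P*(1 + P))
w(x) = -72*x (w(x) = (x + x)*(-36) = (2*x)*(-36) = -72*x)
w(-4)*z(-7) + 38 = (-72*(-4))*(-7*(1 - 7)) + 38 = 288*(-7*(-6)) + 38 = 288*42 + 38 = 12096 + 38 = 12134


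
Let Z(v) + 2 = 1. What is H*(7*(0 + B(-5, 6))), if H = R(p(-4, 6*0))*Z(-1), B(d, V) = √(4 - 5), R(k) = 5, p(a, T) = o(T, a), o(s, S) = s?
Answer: -35*I ≈ -35.0*I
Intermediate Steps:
p(a, T) = T
B(d, V) = I (B(d, V) = √(-1) = I)
Z(v) = -1 (Z(v) = -2 + 1 = -1)
H = -5 (H = 5*(-1) = -5)
H*(7*(0 + B(-5, 6))) = -35*(0 + I) = -35*I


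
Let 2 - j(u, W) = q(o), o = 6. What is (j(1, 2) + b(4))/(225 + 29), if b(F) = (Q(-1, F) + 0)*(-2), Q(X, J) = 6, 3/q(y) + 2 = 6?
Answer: -43/1016 ≈ -0.042323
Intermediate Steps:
q(y) = ¾ (q(y) = 3/(-2 + 6) = 3/4 = 3*(¼) = ¾)
j(u, W) = 5/4 (j(u, W) = 2 - 1*¾ = 2 - ¾ = 5/4)
b(F) = -12 (b(F) = (6 + 0)*(-2) = 6*(-2) = -12)
(j(1, 2) + b(4))/(225 + 29) = (5/4 - 12)/(225 + 29) = -43/4/254 = -43/4*1/254 = -43/1016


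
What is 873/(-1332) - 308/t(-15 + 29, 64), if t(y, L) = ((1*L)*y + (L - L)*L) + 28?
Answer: -439/444 ≈ -0.98874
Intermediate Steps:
t(y, L) = 28 + L*y (t(y, L) = (L*y + 0*L) + 28 = (L*y + 0) + 28 = L*y + 28 = 28 + L*y)
873/(-1332) - 308/t(-15 + 29, 64) = 873/(-1332) - 308/(28 + 64*(-15 + 29)) = 873*(-1/1332) - 308/(28 + 64*14) = -97/148 - 308/(28 + 896) = -97/148 - 308/924 = -97/148 - 308*1/924 = -97/148 - ⅓ = -439/444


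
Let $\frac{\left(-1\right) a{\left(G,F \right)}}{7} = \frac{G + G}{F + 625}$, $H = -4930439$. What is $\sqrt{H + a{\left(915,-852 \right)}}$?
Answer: $\frac{i \sqrt{254057683361}}{227} \approx 2220.4 i$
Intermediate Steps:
$a{\left(G,F \right)} = - \frac{14 G}{625 + F}$ ($a{\left(G,F \right)} = - 7 \frac{G + G}{F + 625} = - 7 \frac{2 G}{625 + F} = - \frac{14 G}{625 + F}$)
$\sqrt{H + a{\left(915,-852 \right)}} = \sqrt{-4930439 - \frac{12810}{625 - 852}} = \sqrt{-4930439 - \frac{12810}{-227}} = \sqrt{-4930439 - 12810 \left(- \frac{1}{227}\right)} = \sqrt{-4930439 + \frac{12810}{227}} = \sqrt{- \frac{1119196843}{227}} = \frac{i \sqrt{254057683361}}{227}$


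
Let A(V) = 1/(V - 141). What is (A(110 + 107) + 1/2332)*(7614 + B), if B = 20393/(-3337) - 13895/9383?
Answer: 35843799308730/346832733467 ≈ 103.35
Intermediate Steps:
B = -237715134/31311071 (B = 20393*(-1/3337) - 13895*1/9383 = -20393/3337 - 13895/9383 = -237715134/31311071 ≈ -7.5920)
A(V) = 1/(-141 + V)
(A(110 + 107) + 1/2332)*(7614 + B) = (1/(-141 + (110 + 107)) + 1/2332)*(7614 - 237715134/31311071) = (1/(-141 + 217) + 1/2332)*(238164779460/31311071) = (1/76 + 1/2332)*(238164779460/31311071) = (301/22154)*(238164779460/31311071) = 35843799308730/346832733467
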